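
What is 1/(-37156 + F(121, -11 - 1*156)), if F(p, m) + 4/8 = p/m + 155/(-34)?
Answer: -2839/105502303 ≈ -2.6909e-5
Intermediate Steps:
F(p, m) = -86/17 + p/m (F(p, m) = -½ + (p/m + 155/(-34)) = -½ + (p/m + 155*(-1/34)) = -½ + (p/m - 155/34) = -½ + (-155/34 + p/m) = -86/17 + p/m)
1/(-37156 + F(121, -11 - 1*156)) = 1/(-37156 + (-86/17 + 121/(-11 - 1*156))) = 1/(-37156 + (-86/17 + 121/(-11 - 156))) = 1/(-37156 + (-86/17 + 121/(-167))) = 1/(-37156 + (-86/17 + 121*(-1/167))) = 1/(-37156 + (-86/17 - 121/167)) = 1/(-37156 - 16419/2839) = 1/(-105502303/2839) = -2839/105502303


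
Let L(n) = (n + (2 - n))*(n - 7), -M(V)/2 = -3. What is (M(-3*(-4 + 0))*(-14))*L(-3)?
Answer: 1680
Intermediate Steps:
M(V) = 6 (M(V) = -2*(-3) = 6)
L(n) = -14 + 2*n (L(n) = 2*(-7 + n) = -14 + 2*n)
(M(-3*(-4 + 0))*(-14))*L(-3) = (6*(-14))*(-14 + 2*(-3)) = -84*(-14 - 6) = -84*(-20) = 1680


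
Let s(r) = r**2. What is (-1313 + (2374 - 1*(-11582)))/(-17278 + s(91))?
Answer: -12643/8997 ≈ -1.4052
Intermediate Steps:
(-1313 + (2374 - 1*(-11582)))/(-17278 + s(91)) = (-1313 + (2374 - 1*(-11582)))/(-17278 + 91**2) = (-1313 + (2374 + 11582))/(-17278 + 8281) = (-1313 + 13956)/(-8997) = 12643*(-1/8997) = -12643/8997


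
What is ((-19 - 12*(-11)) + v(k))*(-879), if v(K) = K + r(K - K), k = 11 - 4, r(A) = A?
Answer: -105480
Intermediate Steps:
k = 7
v(K) = K (v(K) = K + (K - K) = K + 0 = K)
((-19 - 12*(-11)) + v(k))*(-879) = ((-19 - 12*(-11)) + 7)*(-879) = ((-19 + 132) + 7)*(-879) = (113 + 7)*(-879) = 120*(-879) = -105480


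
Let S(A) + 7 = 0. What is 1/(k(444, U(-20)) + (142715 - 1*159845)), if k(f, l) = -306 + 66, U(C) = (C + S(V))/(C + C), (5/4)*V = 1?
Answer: -1/17370 ≈ -5.7571e-5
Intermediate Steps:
V = 4/5 (V = (4/5)*1 = 4/5 ≈ 0.80000)
S(A) = -7 (S(A) = -7 + 0 = -7)
U(C) = (-7 + C)/(2*C) (U(C) = (C - 7)/(C + C) = (-7 + C)/((2*C)) = (-7 + C)*(1/(2*C)) = (-7 + C)/(2*C))
k(f, l) = -240
1/(k(444, U(-20)) + (142715 - 1*159845)) = 1/(-240 + (142715 - 1*159845)) = 1/(-240 + (142715 - 159845)) = 1/(-240 - 17130) = 1/(-17370) = -1/17370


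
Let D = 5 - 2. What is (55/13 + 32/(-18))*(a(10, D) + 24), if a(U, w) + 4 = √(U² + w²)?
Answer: 5740/117 + 287*√109/117 ≈ 74.670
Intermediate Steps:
D = 3
a(U, w) = -4 + √(U² + w²)
(55/13 + 32/(-18))*(a(10, D) + 24) = (55/13 + 32/(-18))*((-4 + √(10² + 3²)) + 24) = (55*(1/13) + 32*(-1/18))*((-4 + √(100 + 9)) + 24) = (55/13 - 16/9)*((-4 + √109) + 24) = 287*(20 + √109)/117 = 5740/117 + 287*√109/117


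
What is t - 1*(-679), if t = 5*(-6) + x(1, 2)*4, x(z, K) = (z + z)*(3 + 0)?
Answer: 673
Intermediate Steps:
x(z, K) = 6*z (x(z, K) = (2*z)*3 = 6*z)
t = -6 (t = 5*(-6) + (6*1)*4 = -30 + 6*4 = -30 + 24 = -6)
t - 1*(-679) = -6 - 1*(-679) = -6 + 679 = 673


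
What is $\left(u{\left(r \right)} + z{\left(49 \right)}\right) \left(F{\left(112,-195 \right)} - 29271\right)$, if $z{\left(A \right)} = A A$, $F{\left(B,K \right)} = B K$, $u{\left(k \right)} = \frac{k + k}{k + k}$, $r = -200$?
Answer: $-122768622$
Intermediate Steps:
$u{\left(k \right)} = 1$ ($u{\left(k \right)} = \frac{2 k}{2 k} = 2 k \frac{1}{2 k} = 1$)
$z{\left(A \right)} = A^{2}$
$\left(u{\left(r \right)} + z{\left(49 \right)}\right) \left(F{\left(112,-195 \right)} - 29271\right) = \left(1 + 49^{2}\right) \left(112 \left(-195\right) - 29271\right) = \left(1 + 2401\right) \left(-21840 - 29271\right) = 2402 \left(-51111\right) = -122768622$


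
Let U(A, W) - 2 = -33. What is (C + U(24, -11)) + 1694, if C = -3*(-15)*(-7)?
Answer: 1348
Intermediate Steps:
U(A, W) = -31 (U(A, W) = 2 - 33 = -31)
C = -315 (C = 45*(-7) = -315)
(C + U(24, -11)) + 1694 = (-315 - 31) + 1694 = -346 + 1694 = 1348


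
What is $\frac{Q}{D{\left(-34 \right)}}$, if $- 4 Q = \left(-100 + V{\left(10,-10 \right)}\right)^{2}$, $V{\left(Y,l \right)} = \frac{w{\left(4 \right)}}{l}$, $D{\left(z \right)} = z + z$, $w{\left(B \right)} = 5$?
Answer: $\frac{40401}{1088} \approx 37.133$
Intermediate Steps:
$D{\left(z \right)} = 2 z$
$V{\left(Y,l \right)} = \frac{5}{l}$
$Q = - \frac{40401}{16}$ ($Q = - \frac{\left(-100 + \frac{5}{-10}\right)^{2}}{4} = - \frac{\left(-100 + 5 \left(- \frac{1}{10}\right)\right)^{2}}{4} = - \frac{\left(-100 - \frac{1}{2}\right)^{2}}{4} = - \frac{\left(- \frac{201}{2}\right)^{2}}{4} = \left(- \frac{1}{4}\right) \frac{40401}{4} = - \frac{40401}{16} \approx -2525.1$)
$\frac{Q}{D{\left(-34 \right)}} = - \frac{40401}{16 \cdot 2 \left(-34\right)} = - \frac{40401}{16 \left(-68\right)} = \left(- \frac{40401}{16}\right) \left(- \frac{1}{68}\right) = \frac{40401}{1088}$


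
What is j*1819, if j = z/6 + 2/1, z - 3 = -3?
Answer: 3638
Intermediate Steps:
z = 0 (z = 3 - 3 = 0)
j = 2 (j = 0/6 + 2/1 = 0*(1/6) + 2*1 = 0 + 2 = 2)
j*1819 = 2*1819 = 3638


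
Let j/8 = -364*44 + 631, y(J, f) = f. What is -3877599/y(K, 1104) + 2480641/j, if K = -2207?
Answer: -19999729691/5661680 ≈ -3532.5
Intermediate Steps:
j = -123080 (j = 8*(-364*44 + 631) = 8*(-16016 + 631) = 8*(-15385) = -123080)
-3877599/y(K, 1104) + 2480641/j = -3877599/1104 + 2480641/(-123080) = -3877599*1/1104 + 2480641*(-1/123080) = -1292533/368 - 2480641/123080 = -19999729691/5661680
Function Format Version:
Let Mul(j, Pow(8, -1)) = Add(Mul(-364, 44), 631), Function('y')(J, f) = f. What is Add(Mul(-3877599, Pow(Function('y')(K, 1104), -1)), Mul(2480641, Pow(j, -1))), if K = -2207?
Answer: Rational(-19999729691, 5661680) ≈ -3532.5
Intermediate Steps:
j = -123080 (j = Mul(8, Add(Mul(-364, 44), 631)) = Mul(8, Add(-16016, 631)) = Mul(8, -15385) = -123080)
Add(Mul(-3877599, Pow(Function('y')(K, 1104), -1)), Mul(2480641, Pow(j, -1))) = Add(Mul(-3877599, Pow(1104, -1)), Mul(2480641, Pow(-123080, -1))) = Add(Mul(-3877599, Rational(1, 1104)), Mul(2480641, Rational(-1, 123080))) = Add(Rational(-1292533, 368), Rational(-2480641, 123080)) = Rational(-19999729691, 5661680)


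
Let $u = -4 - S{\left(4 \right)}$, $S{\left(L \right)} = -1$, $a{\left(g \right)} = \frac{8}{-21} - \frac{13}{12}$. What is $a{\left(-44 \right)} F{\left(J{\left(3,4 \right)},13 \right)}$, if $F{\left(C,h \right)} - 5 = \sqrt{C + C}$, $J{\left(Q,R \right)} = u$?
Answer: $- \frac{205}{28} - \frac{41 i \sqrt{6}}{28} \approx -7.3214 - 3.5868 i$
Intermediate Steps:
$a{\left(g \right)} = - \frac{41}{28}$ ($a{\left(g \right)} = 8 \left(- \frac{1}{21}\right) - \frac{13}{12} = - \frac{8}{21} - \frac{13}{12} = - \frac{41}{28}$)
$u = -3$ ($u = -4 - -1 = -4 + 1 = -3$)
$J{\left(Q,R \right)} = -3$
$F{\left(C,h \right)} = 5 + \sqrt{2} \sqrt{C}$ ($F{\left(C,h \right)} = 5 + \sqrt{C + C} = 5 + \sqrt{2 C} = 5 + \sqrt{2} \sqrt{C}$)
$a{\left(-44 \right)} F{\left(J{\left(3,4 \right)},13 \right)} = - \frac{41 \left(5 + \sqrt{2} \sqrt{-3}\right)}{28} = - \frac{41 \left(5 + \sqrt{2} i \sqrt{3}\right)}{28} = - \frac{41 \left(5 + i \sqrt{6}\right)}{28} = - \frac{205}{28} - \frac{41 i \sqrt{6}}{28}$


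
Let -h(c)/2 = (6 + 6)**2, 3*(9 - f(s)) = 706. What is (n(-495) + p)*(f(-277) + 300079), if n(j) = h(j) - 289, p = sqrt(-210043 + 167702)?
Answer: -519044966/3 + 899558*I*sqrt(42341)/3 ≈ -1.7302e+8 + 6.17e+7*I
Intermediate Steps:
p = I*sqrt(42341) (p = sqrt(-42341) = I*sqrt(42341) ≈ 205.77*I)
f(s) = -679/3 (f(s) = 9 - 1/3*706 = 9 - 706/3 = -679/3)
h(c) = -288 (h(c) = -2*(6 + 6)**2 = -2*12**2 = -2*144 = -288)
n(j) = -577 (n(j) = -288 - 289 = -577)
(n(-495) + p)*(f(-277) + 300079) = (-577 + I*sqrt(42341))*(-679/3 + 300079) = (-577 + I*sqrt(42341))*(899558/3) = -519044966/3 + 899558*I*sqrt(42341)/3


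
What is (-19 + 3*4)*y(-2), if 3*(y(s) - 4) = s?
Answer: -70/3 ≈ -23.333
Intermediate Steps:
y(s) = 4 + s/3
(-19 + 3*4)*y(-2) = (-19 + 3*4)*(4 + (⅓)*(-2)) = (-19 + 12)*(4 - ⅔) = -7*10/3 = -70/3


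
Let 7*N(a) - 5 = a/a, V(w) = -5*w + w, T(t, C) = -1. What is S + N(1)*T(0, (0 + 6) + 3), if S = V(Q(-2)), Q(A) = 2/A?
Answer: 22/7 ≈ 3.1429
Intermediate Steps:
V(w) = -4*w
N(a) = 6/7 (N(a) = 5/7 + (a/a)/7 = 5/7 + (1/7)*1 = 5/7 + 1/7 = 6/7)
S = 4 (S = -8/(-2) = -8*(-1)/2 = -4*(-1) = 4)
S + N(1)*T(0, (0 + 6) + 3) = 4 + (6/7)*(-1) = 4 - 6/7 = 22/7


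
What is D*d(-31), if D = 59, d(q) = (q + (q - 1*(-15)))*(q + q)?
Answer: 171926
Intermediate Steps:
d(q) = 2*q*(15 + 2*q) (d(q) = (q + (q + 15))*(2*q) = (q + (15 + q))*(2*q) = (15 + 2*q)*(2*q) = 2*q*(15 + 2*q))
D*d(-31) = 59*(2*(-31)*(15 + 2*(-31))) = 59*(2*(-31)*(15 - 62)) = 59*(2*(-31)*(-47)) = 59*2914 = 171926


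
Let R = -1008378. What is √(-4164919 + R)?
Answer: I*√5173297 ≈ 2274.5*I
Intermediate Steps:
√(-4164919 + R) = √(-4164919 - 1008378) = √(-5173297) = I*√5173297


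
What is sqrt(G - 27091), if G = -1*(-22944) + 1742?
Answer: I*sqrt(2405) ≈ 49.041*I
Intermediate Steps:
G = 24686 (G = 22944 + 1742 = 24686)
sqrt(G - 27091) = sqrt(24686 - 27091) = sqrt(-2405) = I*sqrt(2405)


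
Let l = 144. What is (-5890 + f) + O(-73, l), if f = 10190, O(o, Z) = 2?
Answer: 4302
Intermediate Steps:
(-5890 + f) + O(-73, l) = (-5890 + 10190) + 2 = 4300 + 2 = 4302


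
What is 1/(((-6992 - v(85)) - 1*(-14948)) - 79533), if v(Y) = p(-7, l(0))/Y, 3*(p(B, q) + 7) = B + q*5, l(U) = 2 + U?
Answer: -85/6084039 ≈ -1.3971e-5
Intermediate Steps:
p(B, q) = -7 + B/3 + 5*q/3 (p(B, q) = -7 + (B + q*5)/3 = -7 + (B + 5*q)/3 = -7 + (B/3 + 5*q/3) = -7 + B/3 + 5*q/3)
v(Y) = -6/Y (v(Y) = (-7 + (⅓)*(-7) + 5*(2 + 0)/3)/Y = (-7 - 7/3 + (5/3)*2)/Y = (-7 - 7/3 + 10/3)/Y = -6/Y)
1/(((-6992 - v(85)) - 1*(-14948)) - 79533) = 1/(((-6992 - (-6)/85) - 1*(-14948)) - 79533) = 1/(((-6992 - (-6)/85) + 14948) - 79533) = 1/(((-6992 - 1*(-6/85)) + 14948) - 79533) = 1/(((-6992 + 6/85) + 14948) - 79533) = 1/((-594314/85 + 14948) - 79533) = 1/(676266/85 - 79533) = 1/(-6084039/85) = -85/6084039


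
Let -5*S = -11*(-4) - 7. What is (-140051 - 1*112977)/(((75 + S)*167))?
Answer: -632570/28223 ≈ -22.413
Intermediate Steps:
S = -37/5 (S = -(-11*(-4) - 7)/5 = -(44 - 7)/5 = -⅕*37 = -37/5 ≈ -7.4000)
(-140051 - 1*112977)/(((75 + S)*167)) = (-140051 - 1*112977)/(((75 - 37/5)*167)) = (-140051 - 112977)/(((338/5)*167)) = -253028/56446/5 = -253028*5/56446 = -632570/28223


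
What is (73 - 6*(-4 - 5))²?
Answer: 16129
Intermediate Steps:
(73 - 6*(-4 - 5))² = (73 - 6*(-9))² = (73 + 54)² = 127² = 16129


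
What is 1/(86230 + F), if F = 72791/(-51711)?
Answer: 51711/4458966739 ≈ 1.1597e-5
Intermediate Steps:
F = -72791/51711 (F = 72791*(-1/51711) = -72791/51711 ≈ -1.4076)
1/(86230 + F) = 1/(86230 - 72791/51711) = 1/(4458966739/51711) = 51711/4458966739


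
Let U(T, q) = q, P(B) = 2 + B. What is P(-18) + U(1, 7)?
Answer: -9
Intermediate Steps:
P(-18) + U(1, 7) = (2 - 18) + 7 = -16 + 7 = -9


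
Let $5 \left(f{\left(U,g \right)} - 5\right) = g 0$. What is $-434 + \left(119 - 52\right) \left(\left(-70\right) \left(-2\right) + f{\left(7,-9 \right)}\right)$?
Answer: $9281$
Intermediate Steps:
$f{\left(U,g \right)} = 5$ ($f{\left(U,g \right)} = 5 + \frac{g 0}{5} = 5 + \frac{1}{5} \cdot 0 = 5 + 0 = 5$)
$-434 + \left(119 - 52\right) \left(\left(-70\right) \left(-2\right) + f{\left(7,-9 \right)}\right) = -434 + \left(119 - 52\right) \left(\left(-70\right) \left(-2\right) + 5\right) = -434 + 67 \left(140 + 5\right) = -434 + 67 \cdot 145 = -434 + 9715 = 9281$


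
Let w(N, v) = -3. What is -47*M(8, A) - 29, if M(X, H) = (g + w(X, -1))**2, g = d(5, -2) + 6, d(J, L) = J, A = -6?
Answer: -3037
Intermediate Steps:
g = 11 (g = 5 + 6 = 11)
M(X, H) = 64 (M(X, H) = (11 - 3)**2 = 8**2 = 64)
-47*M(8, A) - 29 = -47*64 - 29 = -3008 - 29 = -3037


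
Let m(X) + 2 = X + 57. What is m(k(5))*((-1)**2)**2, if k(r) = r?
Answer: 60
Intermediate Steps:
m(X) = 55 + X (m(X) = -2 + (X + 57) = -2 + (57 + X) = 55 + X)
m(k(5))*((-1)**2)**2 = (55 + 5)*((-1)**2)**2 = 60*1**2 = 60*1 = 60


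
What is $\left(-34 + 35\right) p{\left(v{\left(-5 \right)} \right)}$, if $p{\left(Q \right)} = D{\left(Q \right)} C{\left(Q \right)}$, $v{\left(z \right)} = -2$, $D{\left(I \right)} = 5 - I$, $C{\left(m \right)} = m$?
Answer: $-14$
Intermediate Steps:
$p{\left(Q \right)} = Q \left(5 - Q\right)$ ($p{\left(Q \right)} = \left(5 - Q\right) Q = Q \left(5 - Q\right)$)
$\left(-34 + 35\right) p{\left(v{\left(-5 \right)} \right)} = \left(-34 + 35\right) \left(- 2 \left(5 - -2\right)\right) = 1 \left(- 2 \left(5 + 2\right)\right) = 1 \left(\left(-2\right) 7\right) = 1 \left(-14\right) = -14$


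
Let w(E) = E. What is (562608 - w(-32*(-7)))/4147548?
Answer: 140596/1036887 ≈ 0.13559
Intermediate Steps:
(562608 - w(-32*(-7)))/4147548 = (562608 - (-32)*(-7))/4147548 = (562608 - 1*224)*(1/4147548) = (562608 - 224)*(1/4147548) = 562384*(1/4147548) = 140596/1036887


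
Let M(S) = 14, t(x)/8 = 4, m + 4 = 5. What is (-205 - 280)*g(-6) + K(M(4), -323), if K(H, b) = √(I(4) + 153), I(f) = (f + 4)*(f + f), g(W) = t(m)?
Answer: -15520 + √217 ≈ -15505.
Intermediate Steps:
m = 1 (m = -4 + 5 = 1)
t(x) = 32 (t(x) = 8*4 = 32)
g(W) = 32
I(f) = 2*f*(4 + f) (I(f) = (4 + f)*(2*f) = 2*f*(4 + f))
K(H, b) = √217 (K(H, b) = √(2*4*(4 + 4) + 153) = √(2*4*8 + 153) = √(64 + 153) = √217)
(-205 - 280)*g(-6) + K(M(4), -323) = (-205 - 280)*32 + √217 = -485*32 + √217 = -15520 + √217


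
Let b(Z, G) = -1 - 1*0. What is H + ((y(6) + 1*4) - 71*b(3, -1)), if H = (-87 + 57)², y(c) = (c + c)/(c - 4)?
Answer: 981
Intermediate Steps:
y(c) = 2*c/(-4 + c) (y(c) = (2*c)/(-4 + c) = 2*c/(-4 + c))
b(Z, G) = -1 (b(Z, G) = -1 + 0 = -1)
H = 900 (H = (-30)² = 900)
H + ((y(6) + 1*4) - 71*b(3, -1)) = 900 + ((2*6/(-4 + 6) + 1*4) - 71*(-1)) = 900 + ((2*6/2 + 4) + 71) = 900 + ((2*6*(½) + 4) + 71) = 900 + ((6 + 4) + 71) = 900 + (10 + 71) = 900 + 81 = 981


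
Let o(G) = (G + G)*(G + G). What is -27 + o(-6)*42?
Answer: 6021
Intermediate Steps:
o(G) = 4*G**2 (o(G) = (2*G)*(2*G) = 4*G**2)
-27 + o(-6)*42 = -27 + (4*(-6)**2)*42 = -27 + (4*36)*42 = -27 + 144*42 = -27 + 6048 = 6021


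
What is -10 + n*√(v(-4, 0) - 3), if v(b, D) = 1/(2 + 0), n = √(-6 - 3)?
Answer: -10 - 3*√10/2 ≈ -14.743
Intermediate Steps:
n = 3*I (n = √(-9) = 3*I ≈ 3.0*I)
v(b, D) = ½ (v(b, D) = 1/2 = ½)
-10 + n*√(v(-4, 0) - 3) = -10 + (3*I)*√(½ - 3) = -10 + (3*I)*√(-5/2) = -10 + (3*I)*(I*√10/2) = -10 - 3*√10/2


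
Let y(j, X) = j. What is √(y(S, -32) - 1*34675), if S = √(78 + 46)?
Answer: √(-34675 + 2*√31) ≈ 186.18*I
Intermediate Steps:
S = 2*√31 (S = √124 = 2*√31 ≈ 11.136)
√(y(S, -32) - 1*34675) = √(2*√31 - 1*34675) = √(2*√31 - 34675) = √(-34675 + 2*√31)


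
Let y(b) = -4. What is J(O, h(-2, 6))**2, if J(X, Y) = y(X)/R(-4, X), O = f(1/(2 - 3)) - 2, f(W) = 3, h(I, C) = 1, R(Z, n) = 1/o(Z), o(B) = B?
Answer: 256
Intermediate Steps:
R(Z, n) = 1/Z
O = 1 (O = 3 - 2 = 1)
J(X, Y) = 16 (J(X, Y) = -4/(1/(-4)) = -4/(-1/4) = -4*(-4) = 16)
J(O, h(-2, 6))**2 = 16**2 = 256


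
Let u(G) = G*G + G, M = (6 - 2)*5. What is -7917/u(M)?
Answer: -377/20 ≈ -18.850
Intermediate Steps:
M = 20 (M = 4*5 = 20)
u(G) = G + G² (u(G) = G² + G = G + G²)
-7917/u(M) = -7917*1/(20*(1 + 20)) = -7917/(20*21) = -7917/420 = -7917*1/420 = -377/20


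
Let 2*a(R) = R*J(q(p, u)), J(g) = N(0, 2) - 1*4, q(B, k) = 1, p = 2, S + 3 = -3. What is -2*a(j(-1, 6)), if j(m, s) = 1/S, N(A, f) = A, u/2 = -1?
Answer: -2/3 ≈ -0.66667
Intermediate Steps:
S = -6 (S = -3 - 3 = -6)
u = -2 (u = 2*(-1) = -2)
J(g) = -4 (J(g) = 0 - 1*4 = 0 - 4 = -4)
j(m, s) = -1/6 (j(m, s) = 1/(-6) = -1/6)
a(R) = -2*R (a(R) = (R*(-4))/2 = (-4*R)/2 = -2*R)
-2*a(j(-1, 6)) = -(-4)*(-1)/6 = -2*1/3 = -2/3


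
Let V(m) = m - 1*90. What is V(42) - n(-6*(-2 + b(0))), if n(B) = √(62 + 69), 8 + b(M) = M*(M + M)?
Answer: -48 - √131 ≈ -59.445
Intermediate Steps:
b(M) = -8 + 2*M² (b(M) = -8 + M*(M + M) = -8 + M*(2*M) = -8 + 2*M²)
V(m) = -90 + m (V(m) = m - 90 = -90 + m)
n(B) = √131
V(42) - n(-6*(-2 + b(0))) = (-90 + 42) - √131 = -48 - √131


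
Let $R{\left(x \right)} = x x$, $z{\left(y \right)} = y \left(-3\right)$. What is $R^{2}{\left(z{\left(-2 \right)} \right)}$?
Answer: $1296$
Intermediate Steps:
$z{\left(y \right)} = - 3 y$
$R{\left(x \right)} = x^{2}$
$R^{2}{\left(z{\left(-2 \right)} \right)} = \left(\left(\left(-3\right) \left(-2\right)\right)^{2}\right)^{2} = \left(6^{2}\right)^{2} = 36^{2} = 1296$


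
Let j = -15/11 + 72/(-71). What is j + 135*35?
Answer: 3688368/781 ≈ 4722.6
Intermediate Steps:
j = -1857/781 (j = -15*1/11 + 72*(-1/71) = -15/11 - 72/71 = -1857/781 ≈ -2.3777)
j + 135*35 = -1857/781 + 135*35 = -1857/781 + 4725 = 3688368/781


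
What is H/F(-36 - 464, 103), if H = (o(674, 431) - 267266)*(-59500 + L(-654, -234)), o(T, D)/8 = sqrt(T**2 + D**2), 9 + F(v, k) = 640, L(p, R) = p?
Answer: 16077118964/631 - 481232*sqrt(640037)/631 ≈ 2.4869e+7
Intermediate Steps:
F(v, k) = 631 (F(v, k) = -9 + 640 = 631)
o(T, D) = 8*sqrt(D**2 + T**2) (o(T, D) = 8*sqrt(T**2 + D**2) = 8*sqrt(D**2 + T**2))
H = 16077118964 - 481232*sqrt(640037) (H = (8*sqrt(431**2 + 674**2) - 267266)*(-59500 - 654) = (8*sqrt(185761 + 454276) - 267266)*(-60154) = (8*sqrt(640037) - 267266)*(-60154) = (-267266 + 8*sqrt(640037))*(-60154) = 16077118964 - 481232*sqrt(640037) ≈ 1.5692e+10)
H/F(-36 - 464, 103) = (16077118964 - 481232*sqrt(640037))/631 = (16077118964 - 481232*sqrt(640037))*(1/631) = 16077118964/631 - 481232*sqrt(640037)/631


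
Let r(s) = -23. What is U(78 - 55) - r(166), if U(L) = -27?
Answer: -4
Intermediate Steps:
U(78 - 55) - r(166) = -27 - 1*(-23) = -27 + 23 = -4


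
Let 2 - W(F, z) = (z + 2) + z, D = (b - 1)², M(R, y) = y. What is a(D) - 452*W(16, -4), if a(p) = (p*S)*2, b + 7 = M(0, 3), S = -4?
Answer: -3816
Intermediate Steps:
b = -4 (b = -7 + 3 = -4)
D = 25 (D = (-4 - 1)² = (-5)² = 25)
a(p) = -8*p (a(p) = (p*(-4))*2 = -4*p*2 = -8*p)
W(F, z) = -2*z (W(F, z) = 2 - ((z + 2) + z) = 2 - ((2 + z) + z) = 2 - (2 + 2*z) = 2 + (-2 - 2*z) = -2*z)
a(D) - 452*W(16, -4) = -8*25 - (-904)*(-4) = -200 - 452*8 = -200 - 3616 = -3816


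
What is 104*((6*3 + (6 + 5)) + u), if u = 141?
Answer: 17680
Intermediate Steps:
104*((6*3 + (6 + 5)) + u) = 104*((6*3 + (6 + 5)) + 141) = 104*((18 + 11) + 141) = 104*(29 + 141) = 104*170 = 17680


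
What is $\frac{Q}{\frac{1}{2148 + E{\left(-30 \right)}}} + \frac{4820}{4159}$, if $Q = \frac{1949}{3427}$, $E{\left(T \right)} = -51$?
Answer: $\frac{17014571567}{14252893} \approx 1193.8$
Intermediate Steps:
$Q = \frac{1949}{3427}$ ($Q = 1949 \cdot \frac{1}{3427} = \frac{1949}{3427} \approx 0.56872$)
$\frac{Q}{\frac{1}{2148 + E{\left(-30 \right)}}} + \frac{4820}{4159} = \frac{1949}{3427 \frac{1}{2148 - 51}} + \frac{4820}{4159} = \frac{1949}{3427 \cdot \frac{1}{2097}} + 4820 \cdot \frac{1}{4159} = \frac{1949 \frac{1}{\frac{1}{2097}}}{3427} + \frac{4820}{4159} = \frac{1949}{3427} \cdot 2097 + \frac{4820}{4159} = \frac{4087053}{3427} + \frac{4820}{4159} = \frac{17014571567}{14252893}$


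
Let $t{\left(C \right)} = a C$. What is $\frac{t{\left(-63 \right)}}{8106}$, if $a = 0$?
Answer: $0$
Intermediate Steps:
$t{\left(C \right)} = 0$ ($t{\left(C \right)} = 0 C = 0$)
$\frac{t{\left(-63 \right)}}{8106} = \frac{0}{8106} = 0 \cdot \frac{1}{8106} = 0$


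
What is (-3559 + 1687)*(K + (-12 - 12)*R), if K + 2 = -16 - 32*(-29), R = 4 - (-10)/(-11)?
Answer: -17211168/11 ≈ -1.5647e+6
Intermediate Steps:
R = 34/11 (R = 4 - (-10)*(-1)/11 = 4 - 1*10/11 = 4 - 10/11 = 34/11 ≈ 3.0909)
K = 910 (K = -2 + (-16 - 32*(-29)) = -2 + (-16 + 928) = -2 + 912 = 910)
(-3559 + 1687)*(K + (-12 - 12)*R) = (-3559 + 1687)*(910 + (-12 - 12)*(34/11)) = -1872*(910 - 24*34/11) = -1872*(910 - 816/11) = -1872*9194/11 = -17211168/11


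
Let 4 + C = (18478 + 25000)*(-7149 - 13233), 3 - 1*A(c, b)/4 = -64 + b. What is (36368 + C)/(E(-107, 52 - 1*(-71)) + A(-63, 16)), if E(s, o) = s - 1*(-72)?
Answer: -886132232/169 ≈ -5.2434e+6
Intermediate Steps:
A(c, b) = 268 - 4*b (A(c, b) = 12 - 4*(-64 + b) = 12 + (256 - 4*b) = 268 - 4*b)
E(s, o) = 72 + s (E(s, o) = s + 72 = 72 + s)
C = -886168600 (C = -4 + (18478 + 25000)*(-7149 - 13233) = -4 + 43478*(-20382) = -4 - 886168596 = -886168600)
(36368 + C)/(E(-107, 52 - 1*(-71)) + A(-63, 16)) = (36368 - 886168600)/((72 - 107) + (268 - 4*16)) = -886132232/(-35 + (268 - 64)) = -886132232/(-35 + 204) = -886132232/169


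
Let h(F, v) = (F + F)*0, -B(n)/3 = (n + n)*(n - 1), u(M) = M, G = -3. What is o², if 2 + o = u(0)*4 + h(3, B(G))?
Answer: 4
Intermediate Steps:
B(n) = -6*n*(-1 + n) (B(n) = -3*(n + n)*(n - 1) = -3*2*n*(-1 + n) = -6*n*(-1 + n))
h(F, v) = 0 (h(F, v) = (2*F)*0 = 0)
o = -2 (o = -2 + (0*4 + 0) = -2 + (0 + 0) = -2 + 0 = -2)
o² = (-2)² = 4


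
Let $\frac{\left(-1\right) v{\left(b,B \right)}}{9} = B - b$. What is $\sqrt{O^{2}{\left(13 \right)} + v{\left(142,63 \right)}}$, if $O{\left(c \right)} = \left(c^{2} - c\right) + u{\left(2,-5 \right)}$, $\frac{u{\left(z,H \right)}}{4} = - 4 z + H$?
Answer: $\sqrt{11527} \approx 107.36$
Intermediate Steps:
$u{\left(z,H \right)} = - 16 z + 4 H$ ($u{\left(z,H \right)} = 4 \left(- 4 z + H\right) = 4 \left(H - 4 z\right) = - 16 z + 4 H$)
$v{\left(b,B \right)} = - 9 B + 9 b$ ($v{\left(b,B \right)} = - 9 \left(B - b\right) = - 9 B + 9 b$)
$O{\left(c \right)} = -52 + c^{2} - c$ ($O{\left(c \right)} = \left(c^{2} - c\right) + \left(\left(-16\right) 2 + 4 \left(-5\right)\right) = \left(c^{2} - c\right) - 52 = -52 + c^{2} - c$)
$\sqrt{O^{2}{\left(13 \right)} + v{\left(142,63 \right)}} = \sqrt{\left(-52 + 13^{2} - 13\right)^{2} + \left(\left(-9\right) 63 + 9 \cdot 142\right)} = \sqrt{\left(-52 + 169 - 13\right)^{2} + \left(-567 + 1278\right)} = \sqrt{104^{2} + 711} = \sqrt{10816 + 711} = \sqrt{11527}$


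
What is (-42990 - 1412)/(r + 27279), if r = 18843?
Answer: -22201/23061 ≈ -0.96271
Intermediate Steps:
(-42990 - 1412)/(r + 27279) = (-42990 - 1412)/(18843 + 27279) = -44402/46122 = -44402*1/46122 = -22201/23061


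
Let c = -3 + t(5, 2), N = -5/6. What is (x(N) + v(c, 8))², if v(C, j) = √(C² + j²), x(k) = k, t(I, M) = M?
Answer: 2365/36 - 5*√65/3 ≈ 52.257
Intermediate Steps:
N = -⅚ (N = -5*⅙ = -⅚ ≈ -0.83333)
c = -1 (c = -3 + 2 = -1)
(x(N) + v(c, 8))² = (-⅚ + √((-1)² + 8²))² = (-⅚ + √(1 + 64))² = (-⅚ + √65)²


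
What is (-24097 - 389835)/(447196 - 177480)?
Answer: -103483/67429 ≈ -1.5347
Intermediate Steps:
(-24097 - 389835)/(447196 - 177480) = -413932/269716 = -413932*1/269716 = -103483/67429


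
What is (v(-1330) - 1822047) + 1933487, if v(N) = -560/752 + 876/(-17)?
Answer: 88998793/799 ≈ 1.1139e+5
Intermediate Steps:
v(N) = -41767/799 (v(N) = -560*1/752 + 876*(-1/17) = -35/47 - 876/17 = -41767/799)
(v(-1330) - 1822047) + 1933487 = (-41767/799 - 1822047) + 1933487 = -1455857320/799 + 1933487 = 88998793/799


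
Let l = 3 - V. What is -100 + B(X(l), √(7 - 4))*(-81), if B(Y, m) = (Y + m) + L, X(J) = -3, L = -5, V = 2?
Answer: 548 - 81*√3 ≈ 407.70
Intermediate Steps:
l = 1 (l = 3 - 1*2 = 3 - 2 = 1)
B(Y, m) = -5 + Y + m (B(Y, m) = (Y + m) - 5 = -5 + Y + m)
-100 + B(X(l), √(7 - 4))*(-81) = -100 + (-5 - 3 + √(7 - 4))*(-81) = -100 + (-5 - 3 + √3)*(-81) = -100 + (-8 + √3)*(-81) = -100 + (648 - 81*√3) = 548 - 81*√3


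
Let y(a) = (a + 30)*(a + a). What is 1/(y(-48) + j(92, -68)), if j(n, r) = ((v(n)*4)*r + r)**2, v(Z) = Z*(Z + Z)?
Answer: 1/21201272907984 ≈ 4.7167e-14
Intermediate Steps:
v(Z) = 2*Z**2 (v(Z) = Z*(2*Z) = 2*Z**2)
j(n, r) = (r + 8*r*n**2)**2 (j(n, r) = (((2*n**2)*4)*r + r)**2 = ((8*n**2)*r + r)**2 = (8*r*n**2 + r)**2 = (r + 8*r*n**2)**2)
y(a) = 2*a*(30 + a) (y(a) = (30 + a)*(2*a) = 2*a*(30 + a))
1/(y(-48) + j(92, -68)) = 1/(2*(-48)*(30 - 48) + (-68)**2*(1 + 8*92**2)**2) = 1/(2*(-48)*(-18) + 4624*(1 + 8*8464)**2) = 1/(1728 + 4624*(1 + 67712)**2) = 1/(1728 + 4624*67713**2) = 1/(1728 + 4624*4585050369) = 1/(1728 + 21201272906256) = 1/21201272907984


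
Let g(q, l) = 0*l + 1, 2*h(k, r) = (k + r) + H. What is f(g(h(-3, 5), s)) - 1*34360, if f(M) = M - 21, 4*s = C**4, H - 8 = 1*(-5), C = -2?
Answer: -34380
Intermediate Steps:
H = 3 (H = 8 + 1*(-5) = 8 - 5 = 3)
h(k, r) = 3/2 + k/2 + r/2 (h(k, r) = ((k + r) + 3)/2 = (3 + k + r)/2 = 3/2 + k/2 + r/2)
s = 4 (s = (1/4)*(-2)**4 = (1/4)*16 = 4)
g(q, l) = 1 (g(q, l) = 0 + 1 = 1)
f(M) = -21 + M
f(g(h(-3, 5), s)) - 1*34360 = (-21 + 1) - 1*34360 = -20 - 34360 = -34380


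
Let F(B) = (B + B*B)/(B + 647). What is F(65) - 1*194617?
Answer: -69281507/356 ≈ -1.9461e+5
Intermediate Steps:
F(B) = (B + B²)/(647 + B)
F(65) - 1*194617 = 65*(1 + 65)/(647 + 65) - 1*194617 = 65*66/712 - 194617 = 65*(1/712)*66 - 194617 = 2145/356 - 194617 = -69281507/356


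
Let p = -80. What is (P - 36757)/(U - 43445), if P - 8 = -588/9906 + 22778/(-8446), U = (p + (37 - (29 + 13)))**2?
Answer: 25623960267/25253210606 ≈ 1.0147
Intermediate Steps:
U = 7225 (U = (-80 + (37 - (29 + 13)))**2 = (-80 + (37 - 1*42))**2 = (-80 + (37 - 42))**2 = (-80 - 5)**2 = (-85)**2 = 7225)
P = 36560291/6972173 (P = 8 + (-588/9906 + 22778/(-8446)) = 8 + (-588*1/9906 + 22778*(-1/8446)) = 8 + (-98/1651 - 11389/4223) = 8 - 19217093/6972173 = 36560291/6972173 ≈ 5.2437)
(P - 36757)/(U - 43445) = (36560291/6972173 - 36757)/(7225 - 43445) = -256239602670/6972173/(-36220) = -256239602670/6972173*(-1/36220) = 25623960267/25253210606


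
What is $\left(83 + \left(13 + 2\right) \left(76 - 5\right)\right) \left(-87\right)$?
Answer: $-99876$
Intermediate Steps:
$\left(83 + \left(13 + 2\right) \left(76 - 5\right)\right) \left(-87\right) = \left(83 + 15 \cdot 71\right) \left(-87\right) = \left(83 + 1065\right) \left(-87\right) = 1148 \left(-87\right) = -99876$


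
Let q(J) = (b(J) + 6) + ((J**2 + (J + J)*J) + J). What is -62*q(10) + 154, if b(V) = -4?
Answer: -19190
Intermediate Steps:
q(J) = 2 + J + 3*J**2 (q(J) = (-4 + 6) + ((J**2 + (J + J)*J) + J) = 2 + ((J**2 + (2*J)*J) + J) = 2 + ((J**2 + 2*J**2) + J) = 2 + (3*J**2 + J) = 2 + (J + 3*J**2) = 2 + J + 3*J**2)
-62*q(10) + 154 = -62*(2 + 10 + 3*10**2) + 154 = -62*(2 + 10 + 3*100) + 154 = -62*(2 + 10 + 300) + 154 = -62*312 + 154 = -19344 + 154 = -19190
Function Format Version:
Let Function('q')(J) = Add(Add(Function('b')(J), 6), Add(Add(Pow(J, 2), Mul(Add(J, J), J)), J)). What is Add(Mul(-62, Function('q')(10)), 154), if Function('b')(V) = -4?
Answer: -19190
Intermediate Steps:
Function('q')(J) = Add(2, J, Mul(3, Pow(J, 2))) (Function('q')(J) = Add(Add(-4, 6), Add(Add(Pow(J, 2), Mul(Add(J, J), J)), J)) = Add(2, Add(Add(Pow(J, 2), Mul(Mul(2, J), J)), J)) = Add(2, Add(Add(Pow(J, 2), Mul(2, Pow(J, 2))), J)) = Add(2, Add(Mul(3, Pow(J, 2)), J)) = Add(2, Add(J, Mul(3, Pow(J, 2)))) = Add(2, J, Mul(3, Pow(J, 2))))
Add(Mul(-62, Function('q')(10)), 154) = Add(Mul(-62, Add(2, 10, Mul(3, Pow(10, 2)))), 154) = Add(Mul(-62, Add(2, 10, Mul(3, 100))), 154) = Add(Mul(-62, Add(2, 10, 300)), 154) = Add(Mul(-62, 312), 154) = Add(-19344, 154) = -19190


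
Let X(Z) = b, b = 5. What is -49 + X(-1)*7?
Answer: -14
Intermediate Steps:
X(Z) = 5
-49 + X(-1)*7 = -49 + 5*7 = -49 + 35 = -14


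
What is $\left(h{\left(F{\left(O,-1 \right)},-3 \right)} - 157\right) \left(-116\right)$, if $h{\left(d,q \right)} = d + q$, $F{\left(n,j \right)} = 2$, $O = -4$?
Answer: $18328$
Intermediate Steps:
$\left(h{\left(F{\left(O,-1 \right)},-3 \right)} - 157\right) \left(-116\right) = \left(\left(2 - 3\right) - 157\right) \left(-116\right) = \left(-1 - 157\right) \left(-116\right) = \left(-158\right) \left(-116\right) = 18328$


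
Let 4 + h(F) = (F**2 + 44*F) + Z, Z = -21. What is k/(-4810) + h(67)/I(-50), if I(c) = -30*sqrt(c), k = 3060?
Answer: -306/481 + 1853*I*sqrt(2)/75 ≈ -0.63617 + 34.94*I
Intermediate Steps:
h(F) = -25 + F**2 + 44*F (h(F) = -4 + ((F**2 + 44*F) - 21) = -4 + (-21 + F**2 + 44*F) = -25 + F**2 + 44*F)
k/(-4810) + h(67)/I(-50) = 3060/(-4810) + (-25 + 67**2 + 44*67)/((-150*I*sqrt(2))) = 3060*(-1/4810) + (-25 + 4489 + 2948)/((-150*I*sqrt(2))) = -306/481 + 7412/((-150*I*sqrt(2))) = -306/481 + 7412*(I*sqrt(2)/300) = -306/481 + 1853*I*sqrt(2)/75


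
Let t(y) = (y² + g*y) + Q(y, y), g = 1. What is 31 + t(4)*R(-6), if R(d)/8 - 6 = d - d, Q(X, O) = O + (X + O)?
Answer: 1567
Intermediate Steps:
Q(X, O) = X + 2*O (Q(X, O) = O + (O + X) = X + 2*O)
t(y) = y² + 4*y (t(y) = (y² + 1*y) + (y + 2*y) = (y² + y) + 3*y = (y + y²) + 3*y = y² + 4*y)
R(d) = 48 (R(d) = 48 + 8*(d - d) = 48 + 8*0 = 48 + 0 = 48)
31 + t(4)*R(-6) = 31 + (4*(4 + 4))*48 = 31 + (4*8)*48 = 31 + 32*48 = 31 + 1536 = 1567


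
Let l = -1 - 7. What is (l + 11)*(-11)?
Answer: -33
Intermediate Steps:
l = -8
(l + 11)*(-11) = (-8 + 11)*(-11) = 3*(-11) = -33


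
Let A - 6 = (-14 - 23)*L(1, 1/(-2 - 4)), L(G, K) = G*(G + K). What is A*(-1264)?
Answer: 94168/3 ≈ 31389.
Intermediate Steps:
A = -149/6 (A = 6 + (-14 - 23)*(1*(1 + 1/(-2 - 4))) = 6 - 37*(1 + 1/(-6)) = 6 - 37*(1 - 1/6) = 6 - 37*5/6 = 6 - 185/6 = -149/6 ≈ -24.833)
A*(-1264) = -149/6*(-1264) = 94168/3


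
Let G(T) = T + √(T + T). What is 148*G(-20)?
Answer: -2960 + 296*I*√10 ≈ -2960.0 + 936.03*I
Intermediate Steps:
G(T) = T + √2*√T (G(T) = T + √(2*T) = T + √2*√T)
148*G(-20) = 148*(-20 + √2*√(-20)) = 148*(-20 + √2*(2*I*√5)) = 148*(-20 + 2*I*√10) = -2960 + 296*I*√10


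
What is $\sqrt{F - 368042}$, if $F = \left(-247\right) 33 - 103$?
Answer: $2 i \sqrt{94074} \approx 613.43 i$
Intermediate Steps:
$F = -8254$ ($F = -8151 - 103 = -8254$)
$\sqrt{F - 368042} = \sqrt{-8254 - 368042} = \sqrt{-376296} = 2 i \sqrt{94074}$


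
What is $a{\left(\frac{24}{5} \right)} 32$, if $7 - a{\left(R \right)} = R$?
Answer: $\frac{352}{5} \approx 70.4$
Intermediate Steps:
$a{\left(R \right)} = 7 - R$
$a{\left(\frac{24}{5} \right)} 32 = \left(7 - \frac{24}{5}\right) 32 = \frac{11}{5} \cdot 32 = \frac{352}{5}$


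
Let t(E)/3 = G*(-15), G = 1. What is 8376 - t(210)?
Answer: 8421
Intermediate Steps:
t(E) = -45 (t(E) = 3*(1*(-15)) = 3*(-15) = -45)
8376 - t(210) = 8376 - 1*(-45) = 8376 + 45 = 8421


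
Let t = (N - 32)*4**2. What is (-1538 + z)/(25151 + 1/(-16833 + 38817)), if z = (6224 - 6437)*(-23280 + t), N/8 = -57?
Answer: 145538608704/552919585 ≈ 263.22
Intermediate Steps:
N = -456 (N = 8*(-57) = -456)
t = -7808 (t = (-456 - 32)*4**2 = -488*16 = -7808)
z = 6621744 (z = (6224 - 6437)*(-23280 - 7808) = -213*(-31088) = 6621744)
(-1538 + z)/(25151 + 1/(-16833 + 38817)) = (-1538 + 6621744)/(25151 + 1/(-16833 + 38817)) = 6620206/(25151 + 1/21984) = 6620206/(552919585/21984) = 6620206*(21984/552919585) = 145538608704/552919585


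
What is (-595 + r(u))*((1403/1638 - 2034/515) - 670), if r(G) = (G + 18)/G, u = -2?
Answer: 38042670149/93730 ≈ 4.0588e+5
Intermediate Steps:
r(G) = (18 + G)/G
(-595 + r(u))*((1403/1638 - 2034/515) - 670) = (-595 + (18 - 2)/(-2))*((1403/1638 - 2034/515) - 670) = (-595 - 1/2*16)*((1403*(1/1638) - 2034*1/515) - 670) = (-595 - 8)*((1403/1638 - 2034/515) - 670) = -603*(-2609147/843570 - 670) = -603*(-567801047/843570) = 38042670149/93730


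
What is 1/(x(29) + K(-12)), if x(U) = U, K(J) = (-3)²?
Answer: 1/38 ≈ 0.026316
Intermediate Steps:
K(J) = 9
1/(x(29) + K(-12)) = 1/(29 + 9) = 1/38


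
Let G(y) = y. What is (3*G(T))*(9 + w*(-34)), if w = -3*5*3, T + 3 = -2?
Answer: -23085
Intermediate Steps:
T = -5 (T = -3 - 2 = -5)
w = -45 (w = -15*3 = -45)
(3*G(T))*(9 + w*(-34)) = (3*(-5))*(9 - 45*(-34)) = -15*(9 + 1530) = -15*1539 = -23085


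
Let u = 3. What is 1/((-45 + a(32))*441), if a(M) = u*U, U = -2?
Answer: -1/22491 ≈ -4.4462e-5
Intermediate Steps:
a(M) = -6 (a(M) = 3*(-2) = -6)
1/((-45 + a(32))*441) = 1/(-45 - 6*441) = (1/441)/(-51) = -1/51*1/441 = -1/22491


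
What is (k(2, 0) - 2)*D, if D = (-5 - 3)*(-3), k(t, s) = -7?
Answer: -216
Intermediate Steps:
D = 24 (D = -8*(-3) = 24)
(k(2, 0) - 2)*D = (-7 - 2)*24 = -9*24 = -216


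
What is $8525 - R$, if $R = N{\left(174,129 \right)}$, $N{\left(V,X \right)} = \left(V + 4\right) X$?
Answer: $-14437$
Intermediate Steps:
$N{\left(V,X \right)} = X \left(4 + V\right)$ ($N{\left(V,X \right)} = \left(4 + V\right) X = X \left(4 + V\right)$)
$R = 22962$ ($R = 129 \left(4 + 174\right) = 129 \cdot 178 = 22962$)
$8525 - R = 8525 - 22962 = -14437$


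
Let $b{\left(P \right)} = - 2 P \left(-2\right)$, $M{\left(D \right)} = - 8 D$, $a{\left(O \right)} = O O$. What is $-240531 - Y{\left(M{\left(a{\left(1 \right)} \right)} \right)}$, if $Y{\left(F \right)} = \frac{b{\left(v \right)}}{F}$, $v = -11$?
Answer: $- \frac{481073}{2} \approx -2.4054 \cdot 10^{5}$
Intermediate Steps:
$a{\left(O \right)} = O^{2}$
$b{\left(P \right)} = 4 P$
$Y{\left(F \right)} = - \frac{44}{F}$ ($Y{\left(F \right)} = \frac{4 \left(-11\right)}{F} = - \frac{44}{F}$)
$-240531 - Y{\left(M{\left(a{\left(1 \right)} \right)} \right)} = -240531 - - \frac{44}{\left(-8\right) 1^{2}} = -240531 - - \frac{44}{\left(-8\right) 1} = -240531 - - \frac{44}{-8} = -240531 - \left(-44\right) \left(- \frac{1}{8}\right) = -240531 - \frac{11}{2} = - \frac{481073}{2}$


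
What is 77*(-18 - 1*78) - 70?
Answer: -7462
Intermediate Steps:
77*(-18 - 1*78) - 70 = 77*(-18 - 78) - 70 = 77*(-96) - 70 = -7392 - 70 = -7462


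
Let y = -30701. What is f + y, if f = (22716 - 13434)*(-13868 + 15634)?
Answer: 16361311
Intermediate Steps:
f = 16392012 (f = 9282*1766 = 16392012)
f + y = 16392012 - 30701 = 16361311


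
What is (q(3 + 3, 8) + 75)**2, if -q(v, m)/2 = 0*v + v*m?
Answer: 441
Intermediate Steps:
q(v, m) = -2*m*v (q(v, m) = -2*(0*v + v*m) = -2*(0 + m*v) = -2*m*v)
(q(3 + 3, 8) + 75)**2 = (-2*8*(3 + 3) + 75)**2 = (-2*8*6 + 75)**2 = (-96 + 75)**2 = (-21)**2 = 441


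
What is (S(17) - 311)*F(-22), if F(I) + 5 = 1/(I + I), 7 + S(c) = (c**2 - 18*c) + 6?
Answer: 72709/44 ≈ 1652.5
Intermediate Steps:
S(c) = -1 + c**2 - 18*c (S(c) = -7 + ((c**2 - 18*c) + 6) = -7 + (6 + c**2 - 18*c) = -1 + c**2 - 18*c)
F(I) = -5 + 1/(2*I) (F(I) = -5 + 1/(I + I) = -5 + 1/(2*I))
(S(17) - 311)*F(-22) = ((-1 + 17**2 - 18*17) - 311)*(-5 + (1/2)/(-22)) = ((-1 + 289 - 306) - 311)*(-5 + (1/2)*(-1/22)) = (-18 - 311)*(-5 - 1/44) = -329*(-221/44) = 72709/44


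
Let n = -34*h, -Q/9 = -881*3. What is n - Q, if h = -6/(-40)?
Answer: -237921/10 ≈ -23792.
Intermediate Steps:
Q = 23787 (Q = -(-7929)*3 = -9*(-2643) = 23787)
h = 3/20 (h = -6*(-1/40) = 3/20 ≈ 0.15000)
n = -51/10 (n = -34*3/20 = -51/10 ≈ -5.1000)
n - Q = -51/10 - 1*23787 = -51/10 - 23787 = -237921/10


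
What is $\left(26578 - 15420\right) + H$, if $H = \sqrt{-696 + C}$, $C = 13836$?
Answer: $11158 + 6 \sqrt{365} \approx 11273.0$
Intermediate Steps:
$H = 6 \sqrt{365}$ ($H = \sqrt{-696 + 13836} = \sqrt{13140} = 6 \sqrt{365} \approx 114.63$)
$\left(26578 - 15420\right) + H = \left(26578 - 15420\right) + 6 \sqrt{365} = 11158 + 6 \sqrt{365}$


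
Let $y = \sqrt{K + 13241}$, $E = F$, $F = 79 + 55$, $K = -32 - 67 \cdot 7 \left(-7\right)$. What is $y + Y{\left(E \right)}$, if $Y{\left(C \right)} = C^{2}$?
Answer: $17956 + 2 \sqrt{4123} \approx 18084.0$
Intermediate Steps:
$K = 3251$ ($K = -32 - -3283 = -32 + 3283 = 3251$)
$F = 134$
$E = 134$
$y = 2 \sqrt{4123}$ ($y = \sqrt{3251 + 13241} = \sqrt{16492} = 2 \sqrt{4123} \approx 128.42$)
$y + Y{\left(E \right)} = 2 \sqrt{4123} + 134^{2} = 2 \sqrt{4123} + 17956 = 17956 + 2 \sqrt{4123}$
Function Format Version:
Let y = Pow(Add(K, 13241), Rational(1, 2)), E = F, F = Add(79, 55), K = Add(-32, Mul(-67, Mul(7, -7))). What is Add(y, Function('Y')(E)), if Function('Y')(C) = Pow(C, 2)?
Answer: Add(17956, Mul(2, Pow(4123, Rational(1, 2)))) ≈ 18084.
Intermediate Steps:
K = 3251 (K = Add(-32, Mul(-67, -49)) = Add(-32, 3283) = 3251)
F = 134
E = 134
y = Mul(2, Pow(4123, Rational(1, 2))) (y = Pow(Add(3251, 13241), Rational(1, 2)) = Pow(16492, Rational(1, 2)) = Mul(2, Pow(4123, Rational(1, 2))) ≈ 128.42)
Add(y, Function('Y')(E)) = Add(Mul(2, Pow(4123, Rational(1, 2))), Pow(134, 2)) = Add(Mul(2, Pow(4123, Rational(1, 2))), 17956) = Add(17956, Mul(2, Pow(4123, Rational(1, 2))))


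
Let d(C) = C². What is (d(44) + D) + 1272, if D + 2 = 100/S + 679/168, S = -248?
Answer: 2387971/744 ≈ 3209.6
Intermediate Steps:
D = 1219/744 (D = -2 + (100/(-248) + 679/168) = -2 + (100*(-1/248) + 679*(1/168)) = -2 + (-25/62 + 97/24) = -2 + 2707/744 = 1219/744 ≈ 1.6384)
(d(44) + D) + 1272 = (44² + 1219/744) + 1272 = (1936 + 1219/744) + 1272 = 1441603/744 + 1272 = 2387971/744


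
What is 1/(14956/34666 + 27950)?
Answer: 17333/484464828 ≈ 3.5778e-5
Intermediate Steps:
1/(14956/34666 + 27950) = 1/(14956*(1/34666) + 27950) = 1/(7478/17333 + 27950) = 1/(484464828/17333) = 17333/484464828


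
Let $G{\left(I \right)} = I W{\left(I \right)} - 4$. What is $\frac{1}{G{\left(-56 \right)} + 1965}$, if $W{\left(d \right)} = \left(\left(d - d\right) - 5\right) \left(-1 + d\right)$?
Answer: $- \frac{1}{13999} \approx -7.1434 \cdot 10^{-5}$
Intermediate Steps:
$W{\left(d \right)} = 5 - 5 d$ ($W{\left(d \right)} = \left(0 - 5\right) \left(-1 + d\right) = - 5 \left(-1 + d\right) = 5 - 5 d$)
$G{\left(I \right)} = -4 + I \left(5 - 5 I\right)$ ($G{\left(I \right)} = I \left(5 - 5 I\right) - 4 = -4 + I \left(5 - 5 I\right)$)
$\frac{1}{G{\left(-56 \right)} + 1965} = \frac{1}{\left(-4 - - 280 \left(-1 - 56\right)\right) + 1965} = \frac{1}{\left(-4 - \left(-280\right) \left(-57\right)\right) + 1965} = \frac{1}{\left(-4 - 15960\right) + 1965} = \frac{1}{-15964 + 1965} = \frac{1}{-13999} = - \frac{1}{13999}$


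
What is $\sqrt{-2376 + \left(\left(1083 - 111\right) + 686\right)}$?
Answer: $i \sqrt{718} \approx 26.796 i$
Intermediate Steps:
$\sqrt{-2376 + \left(\left(1083 - 111\right) + 686\right)} = \sqrt{-2376 + \left(972 + 686\right)} = \sqrt{-2376 + 1658} = \sqrt{-718} = i \sqrt{718}$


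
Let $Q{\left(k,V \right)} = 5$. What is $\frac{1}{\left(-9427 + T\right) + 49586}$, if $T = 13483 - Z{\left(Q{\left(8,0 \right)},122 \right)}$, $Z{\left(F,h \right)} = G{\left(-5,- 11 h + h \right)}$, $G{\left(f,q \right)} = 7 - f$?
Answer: $\frac{1}{53630} \approx 1.8646 \cdot 10^{-5}$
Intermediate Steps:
$Z{\left(F,h \right)} = 12$ ($Z{\left(F,h \right)} = 7 - -5 = 7 + 5 = 12$)
$T = 13471$ ($T = 13483 - 12 = 13471$)
$\frac{1}{\left(-9427 + T\right) + 49586} = \frac{1}{\left(-9427 + 13471\right) + 49586} = \frac{1}{4044 + 49586} = \frac{1}{53630}$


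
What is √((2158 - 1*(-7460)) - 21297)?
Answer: I*√11679 ≈ 108.07*I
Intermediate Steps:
√((2158 - 1*(-7460)) - 21297) = √((2158 + 7460) - 21297) = √(9618 - 21297) = √(-11679) = I*√11679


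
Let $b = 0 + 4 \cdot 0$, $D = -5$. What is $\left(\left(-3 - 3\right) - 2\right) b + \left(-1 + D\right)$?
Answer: $-6$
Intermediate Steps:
$b = 0$ ($b = 0 + 0 = 0$)
$\left(\left(-3 - 3\right) - 2\right) b + \left(-1 + D\right) = \left(\left(-3 - 3\right) - 2\right) 0 - 6 = \left(-6 - 2\right) 0 - 6 = \left(-8\right) 0 - 6 = 0 - 6 = -6$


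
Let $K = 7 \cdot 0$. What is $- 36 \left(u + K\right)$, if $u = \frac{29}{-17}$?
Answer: $\frac{1044}{17} \approx 61.412$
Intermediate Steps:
$K = 0$
$u = - \frac{29}{17}$ ($u = 29 \left(- \frac{1}{17}\right) = - \frac{29}{17} \approx -1.7059$)
$- 36 \left(u + K\right) = - 36 \left(- \frac{29}{17} + 0\right) = \left(-36\right) \left(- \frac{29}{17}\right) = \frac{1044}{17}$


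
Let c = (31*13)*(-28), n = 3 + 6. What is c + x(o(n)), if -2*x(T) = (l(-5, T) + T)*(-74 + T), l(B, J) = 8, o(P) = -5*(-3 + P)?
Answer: -12428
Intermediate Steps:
n = 9
o(P) = 15 - 5*P
c = -11284 (c = 403*(-28) = -11284)
x(T) = -(-74 + T)*(8 + T)/2 (x(T) = -(8 + T)*(-74 + T)/2 = -(-74 + T)*(8 + T)/2)
c + x(o(n)) = -11284 + (296 + 33*(15 - 5*9) - (15 - 5*9)**2/2) = -11284 + (296 + 33*(15 - 45) - (15 - 45)**2/2) = -11284 + (296 + 33*(-30) - 1/2*(-30)**2) = -11284 + (296 - 990 - 1/2*900) = -11284 + (296 - 990 - 450) = -11284 - 1144 = -12428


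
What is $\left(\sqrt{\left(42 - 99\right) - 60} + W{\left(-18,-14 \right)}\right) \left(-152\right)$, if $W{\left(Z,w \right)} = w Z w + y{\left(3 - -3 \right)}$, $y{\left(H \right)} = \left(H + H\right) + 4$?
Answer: $533824 - 456 i \sqrt{13} \approx 5.3382 \cdot 10^{5} - 1644.1 i$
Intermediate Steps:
$y{\left(H \right)} = 4 + 2 H$ ($y{\left(H \right)} = 2 H + 4 = 4 + 2 H$)
$W{\left(Z,w \right)} = 16 + Z w^{2}$ ($W{\left(Z,w \right)} = w Z w + \left(4 + 2 \left(3 - -3\right)\right) = Z w w + \left(4 + 2 \left(3 + 3\right)\right) = Z w^{2} + \left(4 + 2 \cdot 6\right) = Z w^{2} + \left(4 + 12\right) = Z w^{2} + 16 = 16 + Z w^{2}$)
$\left(\sqrt{\left(42 - 99\right) - 60} + W{\left(-18,-14 \right)}\right) \left(-152\right) = \left(\sqrt{\left(42 - 99\right) - 60} + \left(16 - 18 \left(-14\right)^{2}\right)\right) \left(-152\right) = \left(\sqrt{-57 - 60} + \left(16 - 3528\right)\right) \left(-152\right) = \left(\sqrt{-117} + \left(16 - 3528\right)\right) \left(-152\right) = \left(3 i \sqrt{13} - 3512\right) \left(-152\right) = \left(-3512 + 3 i \sqrt{13}\right) \left(-152\right) = 533824 - 456 i \sqrt{13}$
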